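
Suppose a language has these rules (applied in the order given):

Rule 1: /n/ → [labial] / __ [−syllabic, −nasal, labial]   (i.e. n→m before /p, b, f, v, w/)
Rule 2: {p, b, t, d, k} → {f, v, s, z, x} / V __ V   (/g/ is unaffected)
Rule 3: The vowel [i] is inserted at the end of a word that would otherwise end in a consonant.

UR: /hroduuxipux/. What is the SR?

hrozuuxifuxi

Rule 1 (nasal place assimilation): no segment meets the environment; /hroduuxipux/ is unchanged.
Rule 2 (intervocalic spirantization): /d/ is a stop between vowels /o/ and /u/, so it spirantizes to the fricative [z]. /p/ is a stop between vowels /i/ and /u/, so it spirantizes to the fricative [f]. /hroduuxipux/ → hrozuuxifux.
Rule 3 (final i-epenthesis): the form ends in the consonant /x/, so [i] is inserted word-finally. /hrozuuxifux/ → hrozuuxifuxi.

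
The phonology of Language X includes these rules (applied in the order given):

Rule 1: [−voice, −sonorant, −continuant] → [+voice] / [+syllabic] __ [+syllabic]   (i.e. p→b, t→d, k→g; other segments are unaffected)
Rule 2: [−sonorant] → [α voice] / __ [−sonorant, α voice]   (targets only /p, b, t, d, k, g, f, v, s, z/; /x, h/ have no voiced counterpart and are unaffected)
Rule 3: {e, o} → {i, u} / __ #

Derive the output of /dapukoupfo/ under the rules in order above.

Rule 1 (intervocalic voicing): /p/ is a voiceless stop between vowels /a/ and /u/, so it voices to [b]. /k/ is a voiceless stop between vowels /u/ and /o/, so it voices to [g]. /dapukoupfo/ → dabugoupfo.
Rule 2 (regressive voicing assimilation): no segment meets the environment; /dabugoupfo/ is unchanged.
Rule 3 (final vowel raising): /o/ is a mid vowel in word-final position, so it raises to [u]. /dabugoupfo/ → dabugoupfu.

dabugoupfu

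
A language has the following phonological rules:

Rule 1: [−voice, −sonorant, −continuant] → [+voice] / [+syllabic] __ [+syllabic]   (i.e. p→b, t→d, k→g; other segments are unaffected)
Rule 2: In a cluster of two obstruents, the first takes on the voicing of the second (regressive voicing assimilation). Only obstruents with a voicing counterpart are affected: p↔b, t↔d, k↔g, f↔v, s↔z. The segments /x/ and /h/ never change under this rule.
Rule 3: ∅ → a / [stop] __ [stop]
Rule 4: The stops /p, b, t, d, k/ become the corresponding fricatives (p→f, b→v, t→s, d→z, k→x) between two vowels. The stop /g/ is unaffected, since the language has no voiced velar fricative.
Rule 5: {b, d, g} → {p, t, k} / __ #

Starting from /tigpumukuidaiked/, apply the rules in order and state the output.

Rule 1 (intervocalic voicing): /k/ is a voiceless stop between vowels /u/ and /u/, so it voices to [g]. /k/ is a voiceless stop between vowels /i/ and /e/, so it voices to [g]. /tigpumukuidaiked/ → tigpumuguidaiged.
Rule 2 (regressive voicing assimilation): /g/ precedes the voiceless obstruent /p/, so it devoices to [k] by assimilation. /tigpumuguidaiged/ → tikpumuguidaiged.
Rule 3 (stop-cluster a-epenthesis): /k/ and /p/ form a stop–stop cluster, so [a] is inserted between them. /tikpumuguidaiged/ → tikapumuguidaiged.
Rule 4 (intervocalic spirantization): /k/ is a stop between vowels /i/ and /a/, so it spirantizes to the fricative [x]. /p/ is a stop between vowels /a/ and /u/, so it spirantizes to the fricative [f]. /d/ is a stop between vowels /i/ and /a/, so it spirantizes to the fricative [z]. /tikapumuguidaiged/ → tixafumuguizaiged.
Rule 5 (final devoicing): /d/ is a voiced stop in word-final position, so it devoices to [t]. /tixafumuguizaiged/ → tixafumuguizaiget.

tixafumuguizaiget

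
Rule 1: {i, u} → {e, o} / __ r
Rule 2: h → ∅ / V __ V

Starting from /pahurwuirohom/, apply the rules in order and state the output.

paorwueroom

Rule 1 (pre-rhotic lowering): /u/ is a high vowel immediately before /r/, so it lowers to [o]. /i/ is a high vowel immediately before /r/, so it lowers to [e]. /pahurwuirohom/ → pahorwuerohom.
Rule 2 (intervocalic h-deletion): /h/ occurs between vowels /a/ and /o/, so it deletes. /h/ occurs between vowels /o/ and /o/, so it deletes. /pahorwuerohom/ → paorwueroom.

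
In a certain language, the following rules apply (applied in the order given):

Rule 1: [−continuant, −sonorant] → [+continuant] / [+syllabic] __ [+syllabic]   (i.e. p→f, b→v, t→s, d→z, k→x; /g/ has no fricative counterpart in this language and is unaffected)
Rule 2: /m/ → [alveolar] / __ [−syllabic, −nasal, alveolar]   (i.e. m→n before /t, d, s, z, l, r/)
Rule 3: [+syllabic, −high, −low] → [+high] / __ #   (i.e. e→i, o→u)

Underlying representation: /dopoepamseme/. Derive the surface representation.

Rule 1 (intervocalic spirantization): /p/ is a stop between vowels /o/ and /o/, so it spirantizes to the fricative [f]. /p/ is a stop between vowels /e/ and /a/, so it spirantizes to the fricative [f]. /dopoepamseme/ → dofoefamseme.
Rule 2 (nasal place assimilation): /m/ precedes the alveolar consonant /s/, so it assimilates in place to [n]. /dofoefamseme/ → dofoefanseme.
Rule 3 (final vowel raising): /e/ is a mid vowel in word-final position, so it raises to [i]. /dofoefanseme/ → dofoefansemi.

dofoefansemi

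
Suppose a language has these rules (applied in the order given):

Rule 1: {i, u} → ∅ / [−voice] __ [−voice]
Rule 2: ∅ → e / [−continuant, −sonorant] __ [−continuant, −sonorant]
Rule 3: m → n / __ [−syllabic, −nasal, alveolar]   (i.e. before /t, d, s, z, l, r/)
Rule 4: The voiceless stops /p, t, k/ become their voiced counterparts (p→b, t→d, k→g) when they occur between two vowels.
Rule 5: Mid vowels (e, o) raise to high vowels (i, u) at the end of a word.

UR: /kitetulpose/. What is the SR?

Rule 1 (high vowel syncope): /i/ is a high vowel flanked by voiceless consonants /k/ and /t/, so it deletes. /kitetulpose/ → ktetulpose.
Rule 2 (stop-cluster e-epenthesis): /k/ and /t/ form a stop–stop cluster, so [e] is inserted between them. /ktetulpose/ → ketetulpose.
Rule 3 (nasal place assimilation): no segment meets the environment; /ketetulpose/ is unchanged.
Rule 4 (intervocalic voicing): /t/ is a voiceless stop between vowels /e/ and /e/, so it voices to [d]. /t/ is a voiceless stop between vowels /e/ and /u/, so it voices to [d]. /ketetulpose/ → kededulpose.
Rule 5 (final vowel raising): /e/ is a mid vowel in word-final position, so it raises to [i]. /kededulpose/ → kededulposi.

kededulposi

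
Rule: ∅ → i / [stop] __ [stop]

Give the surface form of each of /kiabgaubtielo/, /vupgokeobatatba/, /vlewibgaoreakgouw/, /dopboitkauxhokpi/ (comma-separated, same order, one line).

kiabigaubitielo, vupigokeobatatiba, vlewibigaoreakigouw, dopiboitikauxhokipi

/kiabgaubtielo/: /b/ and /g/ form a stop–stop cluster, so [i] is inserted between them. /b/ and /t/ form a stop–stop cluster, so [i] is inserted between them. → [kiabigaubitielo].
/vupgokeobatatba/: /p/ and /g/ form a stop–stop cluster, so [i] is inserted between them. /t/ and /b/ form a stop–stop cluster, so [i] is inserted between them. → [vupigokeobatatiba].
/vlewibgaoreakgouw/: /b/ and /g/ form a stop–stop cluster, so [i] is inserted between them. /k/ and /g/ form a stop–stop cluster, so [i] is inserted between them. → [vlewibigaoreakigouw].
/dopboitkauxhokpi/: /p/ and /b/ form a stop–stop cluster, so [i] is inserted between them. /t/ and /k/ form a stop–stop cluster, so [i] is inserted between them. /k/ and /p/ form a stop–stop cluster, so [i] is inserted between them. → [dopiboitikauxhokipi].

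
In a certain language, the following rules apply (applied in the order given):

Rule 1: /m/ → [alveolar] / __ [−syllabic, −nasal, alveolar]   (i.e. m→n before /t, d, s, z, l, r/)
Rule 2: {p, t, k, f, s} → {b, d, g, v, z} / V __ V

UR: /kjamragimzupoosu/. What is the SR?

Rule 1 (nasal place assimilation): /m/ precedes the alveolar consonant /r/, so it assimilates in place to [n]. /m/ precedes the alveolar consonant /z/, so it assimilates in place to [n]. /kjamragimzupoosu/ → kjanraginzupoosu.
Rule 2 (intervocalic voicing): /p/ is a voiceless obstruent between vowels /u/ and /o/, so it voices to [b]. /s/ is a voiceless obstruent between vowels /o/ and /u/, so it voices to [z]. /kjanraginzupoosu/ → kjanraginzuboozu.

kjanraginzuboozu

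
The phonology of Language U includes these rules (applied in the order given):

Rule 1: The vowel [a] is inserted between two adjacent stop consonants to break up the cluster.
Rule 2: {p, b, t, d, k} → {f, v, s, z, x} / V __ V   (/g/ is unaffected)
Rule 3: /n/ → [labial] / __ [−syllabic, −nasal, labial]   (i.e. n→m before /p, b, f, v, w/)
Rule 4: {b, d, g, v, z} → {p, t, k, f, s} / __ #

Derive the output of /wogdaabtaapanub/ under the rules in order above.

wogazaavasaafanup

Rule 1 (stop-cluster a-epenthesis): /g/ and /d/ form a stop–stop cluster, so [a] is inserted between them. /b/ and /t/ form a stop–stop cluster, so [a] is inserted between them. /wogdaabtaapanub/ → wogadaabataapanub.
Rule 2 (intervocalic spirantization): /d/ is a stop between vowels /a/ and /a/, so it spirantizes to the fricative [z]. /b/ is a stop between vowels /a/ and /a/, so it spirantizes to the fricative [v]. /t/ is a stop between vowels /a/ and /a/, so it spirantizes to the fricative [s]. /p/ is a stop between vowels /a/ and /a/, so it spirantizes to the fricative [f]. /wogadaabataapanub/ → wogazaavasaafanub.
Rule 3 (nasal place assimilation): no segment meets the environment; /wogazaavasaafanub/ is unchanged.
Rule 4 (final devoicing): /b/ is a voiced obstruent in word-final position, so it devoices to [p]. /wogazaavasaafanub/ → wogazaavasaafanup.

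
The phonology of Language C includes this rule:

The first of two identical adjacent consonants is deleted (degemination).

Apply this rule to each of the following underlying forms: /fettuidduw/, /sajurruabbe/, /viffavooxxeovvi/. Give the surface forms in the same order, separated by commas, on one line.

fetuiduw, sajuruabe, vifavooxeovi

/fettuidduw/: /tt/ is a geminate; the first /t/ deletes. /dd/ is a geminate; the first /d/ deletes. → [fetuiduw].
/sajurruabbe/: /rr/ is a geminate; the first /r/ deletes. /bb/ is a geminate; the first /b/ deletes. → [sajuruabe].
/viffavooxxeovvi/: /ff/ is a geminate; the first /f/ deletes. /xx/ is a geminate; the first /x/ deletes. /vv/ is a geminate; the first /v/ deletes. → [vifavooxeovi].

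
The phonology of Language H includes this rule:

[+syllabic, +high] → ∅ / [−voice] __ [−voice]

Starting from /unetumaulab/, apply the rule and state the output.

unetumaulab

No segment of /unetumaulab/ meets the structural description of the rule, so the form surfaces unchanged.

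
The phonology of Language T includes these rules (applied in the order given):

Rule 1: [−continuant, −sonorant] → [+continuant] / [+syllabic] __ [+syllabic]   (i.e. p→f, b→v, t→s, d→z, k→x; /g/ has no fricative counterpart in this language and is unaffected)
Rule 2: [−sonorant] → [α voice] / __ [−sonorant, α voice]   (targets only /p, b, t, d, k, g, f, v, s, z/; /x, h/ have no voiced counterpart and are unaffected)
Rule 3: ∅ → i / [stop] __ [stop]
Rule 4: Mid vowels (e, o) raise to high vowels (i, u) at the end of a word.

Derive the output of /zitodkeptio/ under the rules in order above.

Rule 1 (intervocalic spirantization): /t/ is a stop between vowels /i/ and /o/, so it spirantizes to the fricative [s]. /zitodkeptio/ → zisodkeptio.
Rule 2 (regressive voicing assimilation): /d/ precedes the voiceless obstruent /k/, so it devoices to [t] by assimilation. /zisodkeptio/ → zisotkeptio.
Rule 3 (stop-cluster i-epenthesis): /t/ and /k/ form a stop–stop cluster, so [i] is inserted between them. /p/ and /t/ form a stop–stop cluster, so [i] is inserted between them. /zisotkeptio/ → zisotikepitio.
Rule 4 (final vowel raising): /o/ is a mid vowel in word-final position, so it raises to [u]. /zisotikepitio/ → zisotikepitiu.

zisotikepitiu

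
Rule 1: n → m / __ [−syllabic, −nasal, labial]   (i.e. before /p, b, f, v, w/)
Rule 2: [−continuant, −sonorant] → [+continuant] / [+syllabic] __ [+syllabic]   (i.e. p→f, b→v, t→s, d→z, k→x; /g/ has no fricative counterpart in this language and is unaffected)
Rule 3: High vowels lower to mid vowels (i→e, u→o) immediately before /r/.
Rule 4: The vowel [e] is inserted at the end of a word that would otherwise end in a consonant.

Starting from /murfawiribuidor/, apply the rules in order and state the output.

Rule 1 (nasal place assimilation): no segment meets the environment; /murfawiribuidor/ is unchanged.
Rule 2 (intervocalic spirantization): /b/ is a stop between vowels /i/ and /u/, so it spirantizes to the fricative [v]. /d/ is a stop between vowels /i/ and /o/, so it spirantizes to the fricative [z]. /murfawiribuidor/ → murfawirivuizor.
Rule 3 (pre-rhotic lowering): /u/ is a high vowel immediately before /r/, so it lowers to [o]. /i/ is a high vowel immediately before /r/, so it lowers to [e]. /murfawirivuizor/ → morfawerivuizor.
Rule 4 (final e-epenthesis): the form ends in the consonant /r/, so [e] is inserted word-finally. /morfawerivuizor/ → morfawerivuizore.

morfawerivuizore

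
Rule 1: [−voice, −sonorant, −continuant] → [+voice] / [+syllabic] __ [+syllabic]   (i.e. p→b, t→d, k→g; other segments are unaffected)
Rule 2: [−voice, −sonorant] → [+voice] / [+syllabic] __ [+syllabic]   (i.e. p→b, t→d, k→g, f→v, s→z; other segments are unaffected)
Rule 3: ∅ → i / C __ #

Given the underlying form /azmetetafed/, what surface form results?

azmededavedi

Rule 1 (intervocalic voicing): /t/ is a voiceless stop between vowels /e/ and /e/, so it voices to [d]. /t/ is a voiceless stop between vowels /e/ and /a/, so it voices to [d]. /azmetetafed/ → azmededafed.
Rule 2 (intervocalic voicing): /f/ is a voiceless obstruent between vowels /a/ and /e/, so it voices to [v]. /azmededafed/ → azmededaved.
Rule 3 (final i-epenthesis): the form ends in the consonant /d/, so [i] is inserted word-finally. /azmededaved/ → azmededavedi.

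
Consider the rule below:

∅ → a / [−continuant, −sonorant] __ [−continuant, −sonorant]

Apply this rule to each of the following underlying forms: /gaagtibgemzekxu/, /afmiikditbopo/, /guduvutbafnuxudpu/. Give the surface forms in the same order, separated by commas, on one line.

/gaagtibgemzekxu/: /g/ and /t/ form a stop–stop cluster, so [a] is inserted between them. /b/ and /g/ form a stop–stop cluster, so [a] is inserted between them. → [gaagatibagemzekxu].
/afmiikditbopo/: /k/ and /d/ form a stop–stop cluster, so [a] is inserted between them. /t/ and /b/ form a stop–stop cluster, so [a] is inserted between them. → [afmiikaditabopo].
/guduvutbafnuxudpu/: /t/ and /b/ form a stop–stop cluster, so [a] is inserted between them. /d/ and /p/ form a stop–stop cluster, so [a] is inserted between them. → [guduvutabafnuxudapu].

gaagatibagemzekxu, afmiikaditabopo, guduvutabafnuxudapu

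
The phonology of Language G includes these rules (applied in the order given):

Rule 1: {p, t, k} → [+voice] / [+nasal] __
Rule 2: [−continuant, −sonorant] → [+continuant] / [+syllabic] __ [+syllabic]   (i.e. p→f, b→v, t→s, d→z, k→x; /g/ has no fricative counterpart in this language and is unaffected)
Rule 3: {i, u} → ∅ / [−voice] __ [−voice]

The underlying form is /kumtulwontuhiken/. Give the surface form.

Rule 1 (post-nasal voicing): /t/ is a voiceless stop immediately after the nasal /m/, so it voices to [d]. /t/ is a voiceless stop immediately after the nasal /n/, so it voices to [d]. /kumtulwontuhiken/ → kumdulwonduhiken.
Rule 2 (intervocalic spirantization): /k/ is a stop between vowels /i/ and /e/, so it spirantizes to the fricative [x]. /kumdulwonduhiken/ → kumdulwonduhixen.
Rule 3 (high vowel syncope): /i/ is a high vowel flanked by voiceless consonants /h/ and /x/, so it deletes. /kumdulwonduhixen/ → kumdulwonduhxen.

kumdulwonduhxen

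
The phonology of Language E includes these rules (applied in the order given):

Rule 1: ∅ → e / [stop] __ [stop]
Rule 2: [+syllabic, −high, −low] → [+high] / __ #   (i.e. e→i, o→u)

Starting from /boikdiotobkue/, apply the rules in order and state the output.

boikediotobekui

Rule 1 (stop-cluster e-epenthesis): /k/ and /d/ form a stop–stop cluster, so [e] is inserted between them. /b/ and /k/ form a stop–stop cluster, so [e] is inserted between them. /boikdiotobkue/ → boikediotobekue.
Rule 2 (final vowel raising): /e/ is a mid vowel in word-final position, so it raises to [i]. /boikediotobekue/ → boikediotobekui.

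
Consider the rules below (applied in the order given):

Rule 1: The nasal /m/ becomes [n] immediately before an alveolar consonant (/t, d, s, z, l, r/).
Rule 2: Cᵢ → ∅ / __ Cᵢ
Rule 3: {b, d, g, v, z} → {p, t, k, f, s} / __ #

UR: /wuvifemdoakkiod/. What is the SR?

Rule 1 (nasal place assimilation): /m/ precedes the alveolar consonant /d/, so it assimilates in place to [n]. /wuvifemdoakkiod/ → wuvifendoakkiod.
Rule 2 (degemination): /kk/ is a geminate; the first /k/ deletes. /wuvifendoakkiod/ → wuvifendoakiod.
Rule 3 (final devoicing): /d/ is a voiced obstruent in word-final position, so it devoices to [t]. /wuvifendoakiod/ → wuvifendoakiot.

wuvifendoakiot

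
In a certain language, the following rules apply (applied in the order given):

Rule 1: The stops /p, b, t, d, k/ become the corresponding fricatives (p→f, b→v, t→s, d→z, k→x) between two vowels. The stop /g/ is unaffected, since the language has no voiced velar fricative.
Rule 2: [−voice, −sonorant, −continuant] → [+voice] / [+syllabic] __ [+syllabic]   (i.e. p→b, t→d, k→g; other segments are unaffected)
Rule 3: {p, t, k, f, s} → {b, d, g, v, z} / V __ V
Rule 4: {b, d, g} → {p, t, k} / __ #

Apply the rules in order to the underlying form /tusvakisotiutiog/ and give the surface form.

tusvaxizoziuziok

Rule 1 (intervocalic spirantization): /k/ is a stop between vowels /a/ and /i/, so it spirantizes to the fricative [x]. /t/ is a stop between vowels /o/ and /i/, so it spirantizes to the fricative [s]. /t/ is a stop between vowels /u/ and /i/, so it spirantizes to the fricative [s]. /tusvakisotiutiog/ → tusvaxisosiusiog.
Rule 2 (intervocalic voicing): no segment meets the environment; /tusvaxisosiusiog/ is unchanged.
Rule 3 (intervocalic voicing): /s/ is a voiceless obstruent between vowels /i/ and /o/, so it voices to [z]. /s/ is a voiceless obstruent between vowels /o/ and /i/, so it voices to [z]. /s/ is a voiceless obstruent between vowels /u/ and /i/, so it voices to [z]. /tusvaxisosiusiog/ → tusvaxizoziuziog.
Rule 4 (final devoicing): /g/ is a voiced stop in word-final position, so it devoices to [k]. /tusvaxizoziuziog/ → tusvaxizoziuziok.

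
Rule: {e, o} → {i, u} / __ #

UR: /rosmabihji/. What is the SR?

rosmabihji

No segment of /rosmabihji/ meets the structural description of the rule, so the form surfaces unchanged.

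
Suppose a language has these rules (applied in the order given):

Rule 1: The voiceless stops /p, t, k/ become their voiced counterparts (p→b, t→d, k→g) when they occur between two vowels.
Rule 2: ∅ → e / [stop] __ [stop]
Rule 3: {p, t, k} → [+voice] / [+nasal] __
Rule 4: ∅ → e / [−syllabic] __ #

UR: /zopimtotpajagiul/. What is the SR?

Rule 1 (intervocalic voicing): /p/ is a voiceless stop between vowels /o/ and /i/, so it voices to [b]. /zopimtotpajagiul/ → zobimtotpajagiul.
Rule 2 (stop-cluster e-epenthesis): /t/ and /p/ form a stop–stop cluster, so [e] is inserted between them. /zobimtotpajagiul/ → zobimtotepajagiul.
Rule 3 (post-nasal voicing): /t/ is a voiceless stop immediately after the nasal /m/, so it voices to [d]. /zobimtotepajagiul/ → zobimdotepajagiul.
Rule 4 (final e-epenthesis): the form ends in the consonant /l/, so [e] is inserted word-finally. /zobimdotepajagiul/ → zobimdotepajagiule.

zobimdotepajagiule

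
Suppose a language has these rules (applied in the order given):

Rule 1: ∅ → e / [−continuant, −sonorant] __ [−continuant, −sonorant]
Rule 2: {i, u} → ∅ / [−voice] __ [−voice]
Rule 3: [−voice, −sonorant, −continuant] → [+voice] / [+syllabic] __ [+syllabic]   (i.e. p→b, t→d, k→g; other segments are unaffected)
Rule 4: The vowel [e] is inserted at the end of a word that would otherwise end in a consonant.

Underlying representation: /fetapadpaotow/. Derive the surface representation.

fedabadebaodowe

Rule 1 (stop-cluster e-epenthesis): /d/ and /p/ form a stop–stop cluster, so [e] is inserted between them. /fetapadpaotow/ → fetapadepaotow.
Rule 2 (high vowel syncope): no segment meets the environment; /fetapadepaotow/ is unchanged.
Rule 3 (intervocalic voicing): /t/ is a voiceless stop between vowels /e/ and /a/, so it voices to [d]. /p/ is a voiceless stop between vowels /a/ and /a/, so it voices to [b]. /p/ is a voiceless stop between vowels /e/ and /a/, so it voices to [b]. /t/ is a voiceless stop between vowels /o/ and /o/, so it voices to [d]. /fetapadepaotow/ → fedabadebaodow.
Rule 4 (final e-epenthesis): the form ends in the consonant /w/, so [e] is inserted word-finally. /fedabadebaodow/ → fedabadebaodowe.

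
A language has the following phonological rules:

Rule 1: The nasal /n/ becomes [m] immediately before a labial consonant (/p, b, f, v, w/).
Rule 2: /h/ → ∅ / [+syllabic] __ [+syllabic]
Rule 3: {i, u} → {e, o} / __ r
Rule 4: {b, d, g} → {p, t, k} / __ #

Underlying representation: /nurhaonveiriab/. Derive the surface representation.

Rule 1 (nasal place assimilation): /n/ precedes the labial consonant /v/, so it assimilates in place to [m]. /nurhaonveiriab/ → nurhaomveiriab.
Rule 2 (intervocalic h-deletion): no segment meets the environment; /nurhaomveiriab/ is unchanged.
Rule 3 (pre-rhotic lowering): /u/ is a high vowel immediately before /r/, so it lowers to [o]. /i/ is a high vowel immediately before /r/, so it lowers to [e]. /nurhaomveiriab/ → norhaomveeriab.
Rule 4 (final devoicing): /b/ is a voiced stop in word-final position, so it devoices to [p]. /norhaomveeriab/ → norhaomveeriap.

norhaomveeriap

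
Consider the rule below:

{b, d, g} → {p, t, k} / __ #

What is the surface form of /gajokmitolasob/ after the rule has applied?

gajokmitolasop

/b/ is a voiced stop in word-final position, so it devoices to [p].
Surface form: [gajokmitolasop].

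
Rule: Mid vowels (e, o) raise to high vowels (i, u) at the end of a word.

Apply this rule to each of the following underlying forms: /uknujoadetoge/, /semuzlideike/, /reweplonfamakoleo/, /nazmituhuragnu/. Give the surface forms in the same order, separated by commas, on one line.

uknujoadetogi, semuzlideiki, reweplonfamakoleu, nazmituhuragnu

/uknujoadetoge/: /e/ is a mid vowel in word-final position, so it raises to [i]. → [uknujoadetogi].
/semuzlideike/: /e/ is a mid vowel in word-final position, so it raises to [i]. → [semuzlideiki].
/reweplonfamakoleo/: /o/ is a mid vowel in word-final position, so it raises to [u]. → [reweplonfamakoleu].
/nazmituhuragnu/: the rule's environment is not met; surfaces unchanged as [nazmituhuragnu].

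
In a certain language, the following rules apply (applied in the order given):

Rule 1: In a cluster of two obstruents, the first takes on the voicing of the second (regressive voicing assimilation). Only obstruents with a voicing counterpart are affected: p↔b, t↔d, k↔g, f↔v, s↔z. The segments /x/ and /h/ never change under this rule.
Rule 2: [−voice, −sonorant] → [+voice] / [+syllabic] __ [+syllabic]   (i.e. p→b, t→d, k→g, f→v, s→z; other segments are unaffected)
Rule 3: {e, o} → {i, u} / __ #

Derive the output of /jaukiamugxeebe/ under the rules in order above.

jaugiamukxeebi

Rule 1 (regressive voicing assimilation): /g/ precedes the voiceless obstruent /x/, so it devoices to [k] by assimilation. /jaukiamugxeebe/ → jaukiamukxeebe.
Rule 2 (intervocalic voicing): /k/ is a voiceless obstruent between vowels /u/ and /i/, so it voices to [g]. /jaukiamukxeebe/ → jaugiamukxeebe.
Rule 3 (final vowel raising): /e/ is a mid vowel in word-final position, so it raises to [i]. /jaugiamukxeebe/ → jaugiamukxeebi.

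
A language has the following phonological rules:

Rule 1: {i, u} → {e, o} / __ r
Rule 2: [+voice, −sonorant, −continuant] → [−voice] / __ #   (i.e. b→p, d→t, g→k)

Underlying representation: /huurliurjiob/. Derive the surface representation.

Rule 1 (pre-rhotic lowering): /u/ is a high vowel immediately before /r/, so it lowers to [o]. /u/ is a high vowel immediately before /r/, so it lowers to [o]. /huurliurjiob/ → huorliorjiob.
Rule 2 (final devoicing): /b/ is a voiced stop in word-final position, so it devoices to [p]. /huorliorjiob/ → huorliorjiop.

huorliorjiop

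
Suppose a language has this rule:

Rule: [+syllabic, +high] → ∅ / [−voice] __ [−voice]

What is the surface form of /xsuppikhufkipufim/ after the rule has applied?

/u/ is a high vowel flanked by voiceless consonants /s/ and /p/, so it deletes.
/i/ is a high vowel flanked by voiceless consonants /p/ and /k/, so it deletes.
/u/ is a high vowel flanked by voiceless consonants /h/ and /f/, so it deletes.
/i/ is a high vowel flanked by voiceless consonants /k/ and /p/, so it deletes.
/u/ is a high vowel flanked by voiceless consonants /p/ and /f/, so it deletes.
Surface form: [xsppkhfkpfim].

xsppkhfkpfim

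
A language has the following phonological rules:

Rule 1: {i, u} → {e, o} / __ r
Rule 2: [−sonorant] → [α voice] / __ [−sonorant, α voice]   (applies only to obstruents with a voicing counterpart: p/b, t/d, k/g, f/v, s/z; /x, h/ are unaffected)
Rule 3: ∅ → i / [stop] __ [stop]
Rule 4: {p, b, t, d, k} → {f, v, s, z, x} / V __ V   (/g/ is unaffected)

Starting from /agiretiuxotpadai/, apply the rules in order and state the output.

ageresiuxosifazai

Rule 1 (pre-rhotic lowering): /i/ is a high vowel immediately before /r/, so it lowers to [e]. /agiretiuxotpadai/ → ageretiuxotpadai.
Rule 2 (regressive voicing assimilation): no segment meets the environment; /ageretiuxotpadai/ is unchanged.
Rule 3 (stop-cluster i-epenthesis): /t/ and /p/ form a stop–stop cluster, so [i] is inserted between them. /ageretiuxotpadai/ → ageretiuxotipadai.
Rule 4 (intervocalic spirantization): /t/ is a stop between vowels /e/ and /i/, so it spirantizes to the fricative [s]. /t/ is a stop between vowels /o/ and /i/, so it spirantizes to the fricative [s]. /p/ is a stop between vowels /i/ and /a/, so it spirantizes to the fricative [f]. /d/ is a stop between vowels /a/ and /a/, so it spirantizes to the fricative [z]. /ageretiuxotipadai/ → ageresiuxosifazai.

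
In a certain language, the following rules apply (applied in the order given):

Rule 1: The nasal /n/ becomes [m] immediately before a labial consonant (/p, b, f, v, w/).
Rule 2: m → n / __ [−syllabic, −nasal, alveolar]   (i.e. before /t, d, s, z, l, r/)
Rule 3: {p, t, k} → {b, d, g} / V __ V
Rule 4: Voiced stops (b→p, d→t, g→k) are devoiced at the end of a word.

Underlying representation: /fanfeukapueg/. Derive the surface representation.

famfeugabuek

Rule 1 (nasal place assimilation): /n/ precedes the labial consonant /f/, so it assimilates in place to [m]. /fanfeukapueg/ → famfeukapueg.
Rule 2 (nasal place assimilation): no segment meets the environment; /famfeukapueg/ is unchanged.
Rule 3 (intervocalic voicing): /k/ is a voiceless stop between vowels /u/ and /a/, so it voices to [g]. /p/ is a voiceless stop between vowels /a/ and /u/, so it voices to [b]. /famfeukapueg/ → famfeugabueg.
Rule 4 (final devoicing): /g/ is a voiced stop in word-final position, so it devoices to [k]. /famfeugabueg/ → famfeugabuek.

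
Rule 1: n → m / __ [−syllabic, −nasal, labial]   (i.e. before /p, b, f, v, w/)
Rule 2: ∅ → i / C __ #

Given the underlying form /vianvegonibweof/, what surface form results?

viamvegonibweofi

Rule 1 (nasal place assimilation): /n/ precedes the labial consonant /v/, so it assimilates in place to [m]. /vianvegonibweof/ → viamvegonibweof.
Rule 2 (final i-epenthesis): the form ends in the consonant /f/, so [i] is inserted word-finally. /viamvegonibweof/ → viamvegonibweofi.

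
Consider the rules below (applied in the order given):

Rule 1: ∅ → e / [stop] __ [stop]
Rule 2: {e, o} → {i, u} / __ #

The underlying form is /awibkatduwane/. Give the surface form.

awibekateduwani

Rule 1 (stop-cluster e-epenthesis): /b/ and /k/ form a stop–stop cluster, so [e] is inserted between them. /t/ and /d/ form a stop–stop cluster, so [e] is inserted between them. /awibkatduwane/ → awibekateduwane.
Rule 2 (final vowel raising): /e/ is a mid vowel in word-final position, so it raises to [i]. /awibekateduwane/ → awibekateduwani.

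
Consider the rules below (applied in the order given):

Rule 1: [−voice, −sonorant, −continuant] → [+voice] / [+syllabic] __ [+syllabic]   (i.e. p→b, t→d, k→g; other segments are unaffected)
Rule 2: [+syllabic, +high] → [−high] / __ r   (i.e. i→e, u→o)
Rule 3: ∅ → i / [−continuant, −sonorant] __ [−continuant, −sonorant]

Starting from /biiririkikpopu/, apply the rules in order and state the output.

biererigikipobu

Rule 1 (intervocalic voicing): /k/ is a voiceless stop between vowels /i/ and /i/, so it voices to [g]. /p/ is a voiceless stop between vowels /o/ and /u/, so it voices to [b]. /biiririkikpopu/ → biiririgikpobu.
Rule 2 (pre-rhotic lowering): /i/ is a high vowel immediately before /r/, so it lowers to [e]. /i/ is a high vowel immediately before /r/, so it lowers to [e]. /biiririgikpobu/ → biererigikpobu.
Rule 3 (stop-cluster i-epenthesis): /k/ and /p/ form a stop–stop cluster, so [i] is inserted between them. /biererigikpobu/ → biererigikipobu.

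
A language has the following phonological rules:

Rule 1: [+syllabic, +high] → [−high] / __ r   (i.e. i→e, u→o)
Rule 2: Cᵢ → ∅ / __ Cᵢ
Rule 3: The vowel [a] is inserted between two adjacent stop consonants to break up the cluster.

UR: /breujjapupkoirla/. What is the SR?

Rule 1 (pre-rhotic lowering): /i/ is a high vowel immediately before /r/, so it lowers to [e]. /breujjapupkoirla/ → breujjapupkoerla.
Rule 2 (degemination): /jj/ is a geminate; the first /j/ deletes. /breujjapupkoerla/ → breujapupkoerla.
Rule 3 (stop-cluster a-epenthesis): /p/ and /k/ form a stop–stop cluster, so [a] is inserted between them. /breujapupkoerla/ → breujapupakoerla.

breujapupakoerla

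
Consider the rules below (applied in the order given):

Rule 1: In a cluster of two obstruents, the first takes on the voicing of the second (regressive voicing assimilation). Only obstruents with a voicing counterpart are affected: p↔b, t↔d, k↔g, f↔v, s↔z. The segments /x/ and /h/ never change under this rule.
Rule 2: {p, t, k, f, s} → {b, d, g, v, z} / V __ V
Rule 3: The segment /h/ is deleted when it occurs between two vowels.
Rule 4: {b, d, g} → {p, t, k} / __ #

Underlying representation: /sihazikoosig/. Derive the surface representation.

Rule 1 (regressive voicing assimilation): no segment meets the environment; /sihazikoosig/ is unchanged.
Rule 2 (intervocalic voicing): /k/ is a voiceless obstruent between vowels /i/ and /o/, so it voices to [g]. /s/ is a voiceless obstruent between vowels /o/ and /i/, so it voices to [z]. /sihazikoosig/ → sihazigoozig.
Rule 3 (intervocalic h-deletion): /h/ occurs between vowels /i/ and /a/, so it deletes. /sihazigoozig/ → siazigoozig.
Rule 4 (final devoicing): /g/ is a voiced stop in word-final position, so it devoices to [k]. /siazigoozig/ → siazigoozik.

siazigoozik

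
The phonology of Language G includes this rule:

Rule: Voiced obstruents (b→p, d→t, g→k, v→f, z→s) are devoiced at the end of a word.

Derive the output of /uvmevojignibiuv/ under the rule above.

uvmevojignibiuf

/v/ is a voiced obstruent in word-final position, so it devoices to [f].
The other instances of /v/, /g/, /b/ do not occur in the required environment and remain unchanged.
Surface form: [uvmevojignibiuf].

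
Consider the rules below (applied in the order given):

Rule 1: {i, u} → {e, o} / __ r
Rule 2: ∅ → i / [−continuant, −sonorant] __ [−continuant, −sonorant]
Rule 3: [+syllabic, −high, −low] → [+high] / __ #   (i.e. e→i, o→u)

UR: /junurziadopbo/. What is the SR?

junorziadopibu

Rule 1 (pre-rhotic lowering): /u/ is a high vowel immediately before /r/, so it lowers to [o]. /junurziadopbo/ → junorziadopbo.
Rule 2 (stop-cluster i-epenthesis): /p/ and /b/ form a stop–stop cluster, so [i] is inserted between them. /junorziadopbo/ → junorziadopibo.
Rule 3 (final vowel raising): /o/ is a mid vowel in word-final position, so it raises to [u]. /junorziadopibo/ → junorziadopibu.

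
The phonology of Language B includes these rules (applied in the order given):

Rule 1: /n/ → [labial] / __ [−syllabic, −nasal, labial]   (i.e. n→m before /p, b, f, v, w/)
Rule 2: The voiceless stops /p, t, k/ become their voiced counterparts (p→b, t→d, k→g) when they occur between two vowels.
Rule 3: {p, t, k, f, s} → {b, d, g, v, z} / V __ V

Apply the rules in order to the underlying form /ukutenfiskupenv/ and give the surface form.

Rule 1 (nasal place assimilation): /n/ precedes the labial consonant /f/, so it assimilates in place to [m]. /n/ precedes the labial consonant /v/, so it assimilates in place to [m]. /ukutenfiskupenv/ → ukutemfiskupemv.
Rule 2 (intervocalic voicing): /k/ is a voiceless stop between vowels /u/ and /u/, so it voices to [g]. /t/ is a voiceless stop between vowels /u/ and /e/, so it voices to [d]. /p/ is a voiceless stop between vowels /u/ and /e/, so it voices to [b]. /ukutemfiskupemv/ → ugudemfiskubemv.
Rule 3 (intervocalic voicing): no segment meets the environment; /ugudemfiskubemv/ is unchanged.

ugudemfiskubemv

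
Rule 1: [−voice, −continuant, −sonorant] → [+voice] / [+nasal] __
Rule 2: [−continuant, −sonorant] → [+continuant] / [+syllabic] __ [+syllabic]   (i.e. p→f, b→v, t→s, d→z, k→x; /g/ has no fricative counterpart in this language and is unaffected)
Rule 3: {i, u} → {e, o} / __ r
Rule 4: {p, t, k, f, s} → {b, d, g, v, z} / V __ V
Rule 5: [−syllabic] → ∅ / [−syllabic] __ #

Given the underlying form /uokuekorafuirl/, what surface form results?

Rule 1 (post-nasal voicing): no segment meets the environment; /uokuekorafuirl/ is unchanged.
Rule 2 (intervocalic spirantization): /k/ is a stop between vowels /o/ and /u/, so it spirantizes to the fricative [x]. /k/ is a stop between vowels /e/ and /o/, so it spirantizes to the fricative [x]. /uokuekorafuirl/ → uoxuexorafuirl.
Rule 3 (pre-rhotic lowering): /i/ is a high vowel immediately before /r/, so it lowers to [e]. /uoxuexorafuirl/ → uoxuexorafuerl.
Rule 4 (intervocalic voicing): /f/ is a voiceless obstruent between vowels /a/ and /u/, so it voices to [v]. /uoxuexorafuerl/ → uoxuexoravuerl.
Rule 5 (final cluster simplification): /l/ is the second consonant of a word-final cluster /rl/, so it deletes. /uoxuexoravuerl/ → uoxuexoravuer.

uoxuexoravuer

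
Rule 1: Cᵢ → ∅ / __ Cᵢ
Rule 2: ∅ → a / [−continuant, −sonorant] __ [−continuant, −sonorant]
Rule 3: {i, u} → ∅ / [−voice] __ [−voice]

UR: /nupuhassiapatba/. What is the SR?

Rule 1 (degemination): /ss/ is a geminate; the first /s/ deletes. /nupuhassiapatba/ → nupuhasiapatba.
Rule 2 (stop-cluster a-epenthesis): /t/ and /b/ form a stop–stop cluster, so [a] is inserted between them. /nupuhasiapatba/ → nupuhasiapataba.
Rule 3 (high vowel syncope): /u/ is a high vowel flanked by voiceless consonants /p/ and /h/, so it deletes. /nupuhasiapataba/ → nuphasiapataba.

nuphasiapataba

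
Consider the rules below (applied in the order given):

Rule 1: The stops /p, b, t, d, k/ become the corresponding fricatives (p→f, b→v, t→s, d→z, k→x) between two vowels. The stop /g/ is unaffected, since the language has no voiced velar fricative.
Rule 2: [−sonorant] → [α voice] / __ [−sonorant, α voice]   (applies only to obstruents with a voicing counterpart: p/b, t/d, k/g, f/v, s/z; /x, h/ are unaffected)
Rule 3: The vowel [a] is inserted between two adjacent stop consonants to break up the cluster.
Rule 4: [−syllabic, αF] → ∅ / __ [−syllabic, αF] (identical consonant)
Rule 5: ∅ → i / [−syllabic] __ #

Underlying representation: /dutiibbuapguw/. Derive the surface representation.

dusiibabuabaguwi

Rule 1 (intervocalic spirantization): /t/ is a stop between vowels /u/ and /i/, so it spirantizes to the fricative [s]. /dutiibbuapguw/ → dusiibbuapguw.
Rule 2 (regressive voicing assimilation): /p/ precedes the voiced obstruent /g/, so it voices to [b] by assimilation. /dusiibbuapguw/ → dusiibbuabguw.
Rule 3 (stop-cluster a-epenthesis): /b/ and /b/ form a stop–stop cluster, so [a] is inserted between them. /b/ and /g/ form a stop–stop cluster, so [a] is inserted between them. /dusiibbuabguw/ → dusiibabuabaguw.
Rule 4 (degemination): no segment meets the environment; /dusiibabuabaguw/ is unchanged.
Rule 5 (final i-epenthesis): the form ends in the consonant /w/, so [i] is inserted word-finally. /dusiibabuabaguw/ → dusiibabuabaguwi.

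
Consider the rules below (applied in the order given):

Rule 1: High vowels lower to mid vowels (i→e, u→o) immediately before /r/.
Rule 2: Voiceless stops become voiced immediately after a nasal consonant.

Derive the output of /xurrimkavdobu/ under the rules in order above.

Rule 1 (pre-rhotic lowering): /u/ is a high vowel immediately before /r/, so it lowers to [o]. /xurrimkavdobu/ → xorrimkavdobu.
Rule 2 (post-nasal voicing): /k/ is a voiceless stop immediately after the nasal /m/, so it voices to [g]. /xorrimkavdobu/ → xorrimgavdobu.

xorrimgavdobu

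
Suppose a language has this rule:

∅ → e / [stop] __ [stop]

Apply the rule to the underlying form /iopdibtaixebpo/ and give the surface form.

iopedibetaixebepo

/p/ and /d/ form a stop–stop cluster, so [e] is inserted between them.
/b/ and /t/ form a stop–stop cluster, so [e] is inserted between them.
/b/ and /p/ form a stop–stop cluster, so [e] is inserted between them.
Surface form: [iopedibetaixebepo].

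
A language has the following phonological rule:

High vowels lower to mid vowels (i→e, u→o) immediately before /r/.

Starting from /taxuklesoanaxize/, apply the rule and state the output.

taxuklesoanaxize

No segment of /taxuklesoanaxize/ meets the structural description of the rule, so the form surfaces unchanged.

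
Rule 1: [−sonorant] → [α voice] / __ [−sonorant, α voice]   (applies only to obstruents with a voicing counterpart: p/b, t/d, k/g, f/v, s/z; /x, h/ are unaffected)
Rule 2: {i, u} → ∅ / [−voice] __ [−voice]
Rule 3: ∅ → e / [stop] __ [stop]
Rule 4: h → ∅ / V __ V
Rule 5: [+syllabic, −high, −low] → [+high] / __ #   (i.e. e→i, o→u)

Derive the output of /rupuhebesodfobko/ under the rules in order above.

ruphebesotfopeku

Rule 1 (regressive voicing assimilation): /d/ precedes the voiceless obstruent /f/, so it devoices to [t] by assimilation. /b/ precedes the voiceless obstruent /k/, so it devoices to [p] by assimilation. /rupuhebesodfobko/ → rupuhebesotfopko.
Rule 2 (high vowel syncope): /u/ is a high vowel flanked by voiceless consonants /p/ and /h/, so it deletes. /rupuhebesotfopko/ → ruphebesotfopko.
Rule 3 (stop-cluster e-epenthesis): /p/ and /k/ form a stop–stop cluster, so [e] is inserted between them. /ruphebesotfopko/ → ruphebesotfopeko.
Rule 4 (intervocalic h-deletion): no segment meets the environment; /ruphebesotfopeko/ is unchanged.
Rule 5 (final vowel raising): /o/ is a mid vowel in word-final position, so it raises to [u]. /ruphebesotfopeko/ → ruphebesotfopeku.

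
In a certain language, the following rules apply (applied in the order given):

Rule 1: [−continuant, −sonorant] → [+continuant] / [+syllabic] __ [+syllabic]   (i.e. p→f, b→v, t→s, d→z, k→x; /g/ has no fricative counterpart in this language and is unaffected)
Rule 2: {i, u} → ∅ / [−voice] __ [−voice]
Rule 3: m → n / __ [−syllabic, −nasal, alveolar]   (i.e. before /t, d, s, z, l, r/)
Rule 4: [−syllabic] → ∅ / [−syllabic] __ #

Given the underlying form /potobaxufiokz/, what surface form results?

posovaxfiok

Rule 1 (intervocalic spirantization): /t/ is a stop between vowels /o/ and /o/, so it spirantizes to the fricative [s]. /b/ is a stop between vowels /o/ and /a/, so it spirantizes to the fricative [v]. /potobaxufiokz/ → posovaxufiokz.
Rule 2 (high vowel syncope): /u/ is a high vowel flanked by voiceless consonants /x/ and /f/, so it deletes. /posovaxufiokz/ → posovaxfiokz.
Rule 3 (nasal place assimilation): no segment meets the environment; /posovaxfiokz/ is unchanged.
Rule 4 (final cluster simplification): /z/ is the second consonant of a word-final cluster /kz/, so it deletes. /posovaxfiokz/ → posovaxfiok.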